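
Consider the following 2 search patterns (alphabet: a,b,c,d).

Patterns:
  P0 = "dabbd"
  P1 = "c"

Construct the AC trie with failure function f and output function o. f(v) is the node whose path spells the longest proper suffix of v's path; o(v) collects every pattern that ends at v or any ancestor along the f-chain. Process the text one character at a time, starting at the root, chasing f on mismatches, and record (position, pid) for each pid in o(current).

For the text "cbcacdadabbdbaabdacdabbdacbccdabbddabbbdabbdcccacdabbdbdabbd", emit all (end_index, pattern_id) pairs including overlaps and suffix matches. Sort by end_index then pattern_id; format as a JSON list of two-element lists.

Construct AC machine:
Trie nodes:
  n0 'ε': c→6 d→1
  n1 'd': a→2
  n2 'da': b→3
  n3 'dab': b→4
  n4 'dabb': d→5
  n5 'dabbd': ·  [P0 ends]
  n6 'c': ·  [P1 ends]

BFS fail/out derivation:
  fail(1) 'd': from fail(0)=0 chase 'd': 0 ⇒ 0;  out=∅∪out(0)=∅
  fail(6) 'c': from fail(0)=0 chase 'c': 0 ⇒ 0;  out={1}∪out(0)={1}
  fail(2) 'da': from fail(1)=0 chase 'a': 0 ⇒ 0;  out=∅∪out(0)=∅
  fail(3) 'dab': from fail(2)=0 chase 'b': 0 ⇒ 0;  out=∅∪out(0)=∅
  fail(4) 'dabb': from fail(3)=0 chase 'b': 0 ⇒ 0;  out=∅∪out(0)=∅
  fail(5) 'dabbd': from fail(4)=0 chase 'd': 0 ⇒ 1;  out={0}∪out(1)={0}

Scan:
[0] read 'c'  n0⇒n6  ** P1@[0:0]
[1] read 'b'  n6⇒n0 ·f
[2] read 'c'  n0⇒n6  ** P1@[2:2]
[3] read 'a'  n6⇒n0 ·f
[4] read 'c'  n0⇒n6  ** P1@[4:4]
[5] read 'd'  n6⇒n1 ·f
[6] read 'a'  n1⇒n2
[7] read 'd'  n2⇒n1 ·f
[8] read 'a'  n1⇒n2
[9] read 'b'  n2⇒n3
[10] read 'b'  n3⇒n4
[11] read 'd'  n4⇒n5  ** P0@[7:11]
[12] read 'b'  n5⇒n0 ·f
[13] read 'a'  n0⇒n0
[14] read 'a'  n0⇒n0
[15] read 'b'  n0⇒n0
[16] read 'd'  n0⇒n1
[17] read 'a'  n1⇒n2
[18] read 'c'  n2⇒n6 ·f  ** P1@[18:18]
[19] read 'd'  n6⇒n1 ·f
[20] read 'a'  n1⇒n2
[21] read 'b'  n2⇒n3
[22] read 'b'  n3⇒n4
[23] read 'd'  n4⇒n5  ** P0@[19:23]
[24] read 'a'  n5⇒n2 ·f
[25] read 'c'  n2⇒n6 ·f  ** P1@[25:25]
[26] read 'b'  n6⇒n0 ·f
[27] read 'c'  n0⇒n6  ** P1@[27:27]
[28] read 'c'  n6⇒n6 ·f  ** P1@[28:28]
[29] read 'd'  n6⇒n1 ·f
[30] read 'a'  n1⇒n2
[31] read 'b'  n2⇒n3
[32] read 'b'  n3⇒n4
[33] read 'd'  n4⇒n5  ** P0@[29:33]
[34] read 'd'  n5⇒n1 ·f
[35] read 'a'  n1⇒n2
[36] read 'b'  n2⇒n3
[37] read 'b'  n3⇒n4
[38] read 'b'  n4⇒n0 ·f
[39] read 'd'  n0⇒n1
[40] read 'a'  n1⇒n2
[41] read 'b'  n2⇒n3
[42] read 'b'  n3⇒n4
[43] read 'd'  n4⇒n5  ** P0@[39:43]
[44] read 'c'  n5⇒n6 ·f  ** P1@[44:44]
[45] read 'c'  n6⇒n6 ·f  ** P1@[45:45]
[46] read 'c'  n6⇒n6 ·f  ** P1@[46:46]
[47] read 'a'  n6⇒n0 ·f
[48] read 'c'  n0⇒n6  ** P1@[48:48]
[49] read 'd'  n6⇒n1 ·f
[50] read 'a'  n1⇒n2
[51] read 'b'  n2⇒n3
[52] read 'b'  n3⇒n4
[53] read 'd'  n4⇒n5  ** P0@[49:53]
[54] read 'b'  n5⇒n0 ·f
[55] read 'd'  n0⇒n1
[56] read 'a'  n1⇒n2
[57] read 'b'  n2⇒n3
[58] read 'b'  n3⇒n4
[59] read 'd'  n4⇒n5  ** P0@[55:59]

Result: [[0,1],[2,1],[4,1],[11,0],[18,1],[23,0],[25,1],[27,1],[28,1],[33,0],[43,0],[44,1],[45,1],[46,1],[48,1],[53,0],[59,0]]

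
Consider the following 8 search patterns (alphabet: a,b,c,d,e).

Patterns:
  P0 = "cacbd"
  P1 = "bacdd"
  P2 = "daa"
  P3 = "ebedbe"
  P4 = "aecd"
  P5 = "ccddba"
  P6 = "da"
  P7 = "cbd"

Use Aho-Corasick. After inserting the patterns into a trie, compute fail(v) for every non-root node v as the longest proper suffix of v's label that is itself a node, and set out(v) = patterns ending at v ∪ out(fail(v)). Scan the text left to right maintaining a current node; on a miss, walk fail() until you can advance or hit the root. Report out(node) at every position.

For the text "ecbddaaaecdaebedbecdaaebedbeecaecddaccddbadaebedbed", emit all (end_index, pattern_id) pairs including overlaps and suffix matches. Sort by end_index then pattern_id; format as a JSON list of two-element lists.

Construct AC machine:
Trie nodes:
  0='ε' goto a→20 b→6 c→1 d→11 e→14
  1='c' goto a→2 b→29 c→24
  2='ca' goto c→3
  3='cac' goto b→4
  4='cacb' goto d→5
  5='cacbd' goto ·  ←P0
  6='b' goto a→7
  7='ba' goto c→8
  8='bac' goto d→9
  9='bacd' goto d→10
  10='bacdd' goto ·  ←P1
  11='d' goto a→12
  12='da' goto a→13  ←P6
  13='daa' goto ·  ←P2
  14='e' goto b→15
  15='eb' goto e→16
  16='ebe' goto d→17
  17='ebed' goto b→18
  18='ebedb' goto e→19
  19='ebedbe' goto ·  ←P3
  20='a' goto e→21
  21='ae' goto c→22
  22='aec' goto d→23
  23='aecd' goto ·  ←P4
  24='cc' goto d→25
  25='ccd' goto d→26
  26='ccdd' goto b→27
  27='ccddb' goto a→28
  28='ccddba' goto ·  ←P5
  29='cb' goto d→30
  30='cbd' goto ·  ←P7

BFS fail/out derivation:
  fail(1) 'c': from fail(0)=0 chase 'c': 0 ⇒ 0;  out=∅∪out(0)=∅
  fail(6) 'b': from fail(0)=0 chase 'b': 0 ⇒ 0;  out=∅∪out(0)=∅
  fail(11) 'd': from fail(0)=0 chase 'd': 0 ⇒ 0;  out=∅∪out(0)=∅
  fail(14) 'e': from fail(0)=0 chase 'e': 0 ⇒ 0;  out=∅∪out(0)=∅
  fail(20) 'a': from fail(0)=0 chase 'a': 0 ⇒ 0;  out=∅∪out(0)=∅
  fail(2) 'ca': from fail(1)=0 chase 'a': 0 ⇒ 20;  out=∅∪out(20)=∅
  fail(7) 'ba': from fail(6)=0 chase 'a': 0 ⇒ 20;  out=∅∪out(20)=∅
  fail(12) 'da': from fail(11)=0 chase 'a': 0 ⇒ 20;  out={6}∪out(20)={6}
  fail(15) 'eb': from fail(14)=0 chase 'b': 0 ⇒ 6;  out=∅∪out(6)=∅
  fail(21) 'ae': from fail(20)=0 chase 'e': 0 ⇒ 14;  out=∅∪out(14)=∅
  fail(24) 'cc': from fail(1)=0 chase 'c': 0 ⇒ 1;  out=∅∪out(1)=∅
  fail(29) 'cb': from fail(1)=0 chase 'b': 0 ⇒ 6;  out=∅∪out(6)=∅
  fail(3) 'cac': from fail(2)=20 chase 'c': 20→0 ⇒ 1;  out=∅∪out(1)=∅
  fail(8) 'bac': from fail(7)=20 chase 'c': 20→0 ⇒ 1;  out=∅∪out(1)=∅
  fail(13) 'daa': from fail(12)=20 chase 'a': 20→0 ⇒ 20;  out={2}∪out(20)={2}
  fail(16) 'ebe': from fail(15)=6 chase 'e': 6→0 ⇒ 14;  out=∅∪out(14)=∅
  fail(22) 'aec': from fail(21)=14 chase 'c': 14→0 ⇒ 1;  out=∅∪out(1)=∅
  fail(25) 'ccd': from fail(24)=1 chase 'd': 1→0 ⇒ 11;  out=∅∪out(11)=∅
  fail(30) 'cbd': from fail(29)=6 chase 'd': 6→0 ⇒ 11;  out={7}∪out(11)={7}
  fail(4) 'cacb': from fail(3)=1 chase 'b': 1 ⇒ 29;  out=∅∪out(29)=∅
  fail(9) 'bacd': from fail(8)=1 chase 'd': 1→0 ⇒ 11;  out=∅∪out(11)=∅
  fail(17) 'ebed': from fail(16)=14 chase 'd': 14→0 ⇒ 11;  out=∅∪out(11)=∅
  fail(23) 'aecd': from fail(22)=1 chase 'd': 1→0 ⇒ 11;  out={4}∪out(11)={4}
  fail(26) 'ccdd': from fail(25)=11 chase 'd': 11→0 ⇒ 11;  out=∅∪out(11)=∅
  fail(5) 'cacbd': from fail(4)=29 chase 'd': 29 ⇒ 30;  out={0}∪out(30)={0,7}
  fail(10) 'bacdd': from fail(9)=11 chase 'd': 11→0 ⇒ 11;  out={1}∪out(11)={1}
  fail(18) 'ebedb': from fail(17)=11 chase 'b': 11→0 ⇒ 6;  out=∅∪out(6)=∅
  fail(27) 'ccddb': from fail(26)=11 chase 'b': 11→0 ⇒ 6;  out=∅∪out(6)=∅
  fail(19) 'ebedbe': from fail(18)=6 chase 'e': 6→0 ⇒ 14;  out={3}∪out(14)={3}
  fail(28) 'ccddba': from fail(27)=6 chase 'a': 6 ⇒ 7;  out={5}∪out(7)={5}

Run:
i=0 'e': node 0→14
i=1 'c': node 14→1 ·f
i=2 'b': node 1→29
i=3 'd': node 29→30  ** P7@[1:3]
i=4 'd': node 30→11 ·f
i=5 'a': node 11→12  ** P6@[4:5]
i=6 'a': node 12→13  ** P2@[4:6]
i=7 'a': node 13→20 ·f
i=8 'e': node 20→21
i=9 'c': node 21→22
i=10 'd': node 22→23  ** P4@[7:10]
i=11 'a': node 23→12 ·f  ** P6@[10:11]
i=12 'e': node 12→21 ·f
i=13 'b': node 21→15 ·f
i=14 'e': node 15→16
i=15 'd': node 16→17
i=16 'b': node 17→18
i=17 'e': node 18→19  ** P3@[12:17]
i=18 'c': node 19→1 ·f
i=19 'd': node 1→11 ·f
i=20 'a': node 11→12  ** P6@[19:20]
i=21 'a': node 12→13  ** P2@[19:21]
i=22 'e': node 13→21 ·f
i=23 'b': node 21→15 ·f
i=24 'e': node 15→16
i=25 'd': node 16→17
i=26 'b': node 17→18
i=27 'e': node 18→19  ** P3@[22:27]
i=28 'e': node 19→14 ·f
i=29 'c': node 14→1 ·f
i=30 'a': node 1→2
i=31 'e': node 2→21 ·f
i=32 'c': node 21→22
i=33 'd': node 22→23  ** P4@[30:33]
i=34 'd': node 23→11 ·f
i=35 'a': node 11→12  ** P6@[34:35]
i=36 'c': node 12→1 ·f
i=37 'c': node 1→24
i=38 'd': node 24→25
i=39 'd': node 25→26
i=40 'b': node 26→27
i=41 'a': node 27→28  ** P5@[36:41]
i=42 'd': node 28→11 ·f
i=43 'a': node 11→12  ** P6@[42:43]
i=44 'e': node 12→21 ·f
i=45 'b': node 21→15 ·f
i=46 'e': node 15→16
i=47 'd': node 16→17
i=48 'b': node 17→18
i=49 'e': node 18→19  ** P3@[44:49]
i=50 'd': node 19→11 ·f

All matches (sorted): [[3,7],[5,6],[6,2],[10,4],[11,6],[17,3],[20,6],[21,2],[27,3],[33,4],[35,6],[41,5],[43,6],[49,3]]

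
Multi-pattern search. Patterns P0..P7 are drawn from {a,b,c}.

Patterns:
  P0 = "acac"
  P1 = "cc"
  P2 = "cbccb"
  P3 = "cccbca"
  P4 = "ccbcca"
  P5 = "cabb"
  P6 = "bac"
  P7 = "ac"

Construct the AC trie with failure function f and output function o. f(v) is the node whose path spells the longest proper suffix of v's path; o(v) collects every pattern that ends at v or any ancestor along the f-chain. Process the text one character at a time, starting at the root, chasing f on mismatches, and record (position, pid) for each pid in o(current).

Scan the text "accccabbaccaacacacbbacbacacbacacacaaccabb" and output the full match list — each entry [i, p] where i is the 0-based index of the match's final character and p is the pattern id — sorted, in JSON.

Build:
Trie nodes:
  n0 'ε': a→1 b→22 c→5
  n1 'a': c→2
  n2 'ac': a→3  [P7 ends]
  n3 'aca': c→4
  n4 'acac': ·  [P0 ends]
  n5 'c': a→19 b→7 c→6
  n6 'cc': b→15 c→11  [P1 ends]
  n7 'cb': c→8
  n8 'cbc': c→9
  n9 'cbcc': b→10
  n10 'cbccb': ·  [P2 ends]
  n11 'ccc': b→12
  n12 'cccb': c→13
  n13 'cccbc': a→14
  n14 'cccbca': ·  [P3 ends]
  n15 'ccb': c→16
  n16 'ccbc': c→17
  n17 'ccbcc': a→18
  n18 'ccbcca': ·  [P4 ends]
  n19 'ca': b→20
  n20 'cab': b→21
  n21 'cabb': ·  [P5 ends]
  n22 'b': a→23
  n23 'ba': c→24
  n24 'bac': ·  [P6 ends]

BFS fail/out derivation:
  fail(1) 'a': from fail(0)=0 chase 'a': 0 ⇒ 0;  out=∅∪out(0)=∅
  fail(5) 'c': from fail(0)=0 chase 'c': 0 ⇒ 0;  out=∅∪out(0)=∅
  fail(22) 'b': from fail(0)=0 chase 'b': 0 ⇒ 0;  out=∅∪out(0)=∅
  fail(2) 'ac': from fail(1)=0 chase 'c': 0 ⇒ 5;  out={7}∪out(5)={7}
  fail(6) 'cc': from fail(5)=0 chase 'c': 0 ⇒ 5;  out={1}∪out(5)={1}
  fail(7) 'cb': from fail(5)=0 chase 'b': 0 ⇒ 22;  out=∅∪out(22)=∅
  fail(19) 'ca': from fail(5)=0 chase 'a': 0 ⇒ 1;  out=∅∪out(1)=∅
  fail(23) 'ba': from fail(22)=0 chase 'a': 0 ⇒ 1;  out=∅∪out(1)=∅
  fail(3) 'aca': from fail(2)=5 chase 'a': 5 ⇒ 19;  out=∅∪out(19)=∅
  fail(8) 'cbc': from fail(7)=22 chase 'c': 22→0 ⇒ 5;  out=∅∪out(5)=∅
  fail(11) 'ccc': from fail(6)=5 chase 'c': 5 ⇒ 6;  out=∅∪out(6)={1}
  fail(15) 'ccb': from fail(6)=5 chase 'b': 5 ⇒ 7;  out=∅∪out(7)=∅
  fail(20) 'cab': from fail(19)=1 chase 'b': 1→0 ⇒ 22;  out=∅∪out(22)=∅
  fail(24) 'bac': from fail(23)=1 chase 'c': 1 ⇒ 2;  out={6}∪out(2)={6,7}
  fail(4) 'acac': from fail(3)=19 chase 'c': 19→1 ⇒ 2;  out={0}∪out(2)={0,7}
  fail(9) 'cbcc': from fail(8)=5 chase 'c': 5 ⇒ 6;  out=∅∪out(6)={1}
  fail(12) 'cccb': from fail(11)=6 chase 'b': 6 ⇒ 15;  out=∅∪out(15)=∅
  fail(16) 'ccbc': from fail(15)=7 chase 'c': 7 ⇒ 8;  out=∅∪out(8)=∅
  fail(21) 'cabb': from fail(20)=22 chase 'b': 22→0 ⇒ 22;  out={5}∪out(22)={5}
  fail(10) 'cbccb': from fail(9)=6 chase 'b': 6 ⇒ 15;  out={2}∪out(15)={2}
  fail(13) 'cccbc': from fail(12)=15 chase 'c': 15 ⇒ 16;  out=∅∪out(16)=∅
  fail(17) 'ccbcc': from fail(16)=8 chase 'c': 8 ⇒ 9;  out=∅∪out(9)={1}
  fail(14) 'cccbca': from fail(13)=16 chase 'a': 16→8→5 ⇒ 19;  out={3}∪out(19)={3}
  fail(18) 'ccbcca': from fail(17)=9 chase 'a': 9→6→5 ⇒ 19;  out={4}∪out(19)={4}

Run:
[0] read 'a'  n0⇒n1
[1] read 'c'  n1⇒n2  → match P7@[0:1]
[2] read 'c'  n2⇒n6 ·f  → match P1@[1:2]
[3] read 'c'  n6⇒n11  → match P1@[2:3]
[4] read 'c'  n11⇒n11 ·f  → match P1@[3:4]
[5] read 'a'  n11⇒n19 ·f
[6] read 'b'  n19⇒n20
[7] read 'b'  n20⇒n21  → match P5@[4:7]
[8] read 'a'  n21⇒n23 ·f
[9] read 'c'  n23⇒n24  → match P6@[7:9],P7@[8:9]
[10] read 'c'  n24⇒n6 ·f  → match P1@[9:10]
[11] read 'a'  n6⇒n19 ·f
[12] read 'a'  n19⇒n1 ·f
[13] read 'c'  n1⇒n2  → match P7@[12:13]
[14] read 'a'  n2⇒n3
[15] read 'c'  n3⇒n4  → match P0@[12:15],P7@[14:15]
[16] read 'a'  n4⇒n3 ·f
[17] read 'c'  n3⇒n4  → match P0@[14:17],P7@[16:17]
[18] read 'b'  n4⇒n7 ·f
[19] read 'b'  n7⇒n22 ·f
[20] read 'a'  n22⇒n23
[21] read 'c'  n23⇒n24  → match P6@[19:21],P7@[20:21]
[22] read 'b'  n24⇒n7 ·f
[23] read 'a'  n7⇒n23 ·f
[24] read 'c'  n23⇒n24  → match P6@[22:24],P7@[23:24]
[25] read 'a'  n24⇒n3 ·f
[26] read 'c'  n3⇒n4  → match P0@[23:26],P7@[25:26]
[27] read 'b'  n4⇒n7 ·f
[28] read 'a'  n7⇒n23 ·f
[29] read 'c'  n23⇒n24  → match P6@[27:29],P7@[28:29]
[30] read 'a'  n24⇒n3 ·f
[31] read 'c'  n3⇒n4  → match P0@[28:31],P7@[30:31]
[32] read 'a'  n4⇒n3 ·f
[33] read 'c'  n3⇒n4  → match P0@[30:33],P7@[32:33]
[34] read 'a'  n4⇒n3 ·f
[35] read 'a'  n3⇒n1 ·f
[36] read 'c'  n1⇒n2  → match P7@[35:36]
[37] read 'c'  n2⇒n6 ·f  → match P1@[36:37]
[38] read 'a'  n6⇒n19 ·f
[39] read 'b'  n19⇒n20
[40] read 'b'  n20⇒n21  → match P5@[37:40]

Result: [[1,7],[2,1],[3,1],[4,1],[7,5],[9,6],[9,7],[10,1],[13,7],[15,0],[15,7],[17,0],[17,7],[21,6],[21,7],[24,6],[24,7],[26,0],[26,7],[29,6],[29,7],[31,0],[31,7],[33,0],[33,7],[36,7],[37,1],[40,5]]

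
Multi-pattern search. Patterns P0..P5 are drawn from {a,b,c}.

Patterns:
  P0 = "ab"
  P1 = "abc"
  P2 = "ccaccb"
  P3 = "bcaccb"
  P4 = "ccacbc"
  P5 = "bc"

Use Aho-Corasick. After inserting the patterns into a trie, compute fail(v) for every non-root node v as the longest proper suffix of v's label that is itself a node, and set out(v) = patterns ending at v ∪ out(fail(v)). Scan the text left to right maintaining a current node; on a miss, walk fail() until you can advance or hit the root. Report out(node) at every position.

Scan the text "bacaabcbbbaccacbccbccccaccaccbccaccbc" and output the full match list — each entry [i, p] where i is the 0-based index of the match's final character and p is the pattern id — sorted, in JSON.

Build:
Trie (insert patterns):
  0='ε' goto a→1 b→10 c→4
  1='a' goto b→2
  2='ab' goto c→3  [P0 ends]
  3='abc' goto ·  [P1 ends]
  4='c' goto c→5
  5='cc' goto a→6
  6='cca' goto c→7
  7='ccac' goto b→16 c→8
  8='ccacc' goto b→9
  9='ccaccb' goto ·  [P2 ends]
  10='b' goto c→11
  11='bc' goto a→12  [P5 ends]
  12='bca' goto c→13
  13='bcac' goto c→14
  14='bcacc' goto b→15
  15='bcaccb' goto ·  [P3 ends]
  16='ccacb' goto c→17
  17='ccacbc' goto ·  [P4 ends]

Failure links (BFS by depth):
  n1('a'): parent n0 fail=0; on 'a' 0 → fail=0;  out ∅∪∅=∅
  n4('c'): parent n0 fail=0; on 'c' 0 → fail=0;  out ∅∪∅=∅
  n10('b'): parent n0 fail=0; on 'b' 0 → fail=0;  out ∅∪∅=∅
  n2('ab'): parent n1 fail=0; on 'b' 0 → fail=10;  out {0}∪∅={0}
  n5('cc'): parent n4 fail=0; on 'c' 0 → fail=4;  out ∅∪∅=∅
  n11('bc'): parent n10 fail=0; on 'c' 0 → fail=4;  out {5}∪∅={5}
  n3('abc'): parent n2 fail=10; on 'c' 10 → fail=11;  out {1}∪{5}={1,5}
  n6('cca'): parent n5 fail=4; on 'a' 4→0 → fail=1;  out ∅∪∅=∅
  n12('bca'): parent n11 fail=4; on 'a' 4→0 → fail=1;  out ∅∪∅=∅
  n7('ccac'): parent n6 fail=1; on 'c' 1→0 → fail=4;  out ∅∪∅=∅
  n13('bcac'): parent n12 fail=1; on 'c' 1→0 → fail=4;  out ∅∪∅=∅
  n8('ccacc'): parent n7 fail=4; on 'c' 4 → fail=5;  out ∅∪∅=∅
  n14('bcacc'): parent n13 fail=4; on 'c' 4 → fail=5;  out ∅∪∅=∅
  n16('ccacb'): parent n7 fail=4; on 'b' 4→0 → fail=10;  out ∅∪∅=∅
  n9('ccaccb'): parent n8 fail=5; on 'b' 5→4→0 → fail=10;  out {2}∪∅={2}
  n15('bcaccb'): parent n14 fail=5; on 'b' 5→4→0 → fail=10;  out {3}∪∅={3}
  n17('ccacbc'): parent n16 fail=10; on 'c' 10 → fail=11;  out {4}∪{5}={4,5}

Text stream:
i=0 'b': node 0→10
i=1 'a': node 10→1 ·f
i=2 'c': node 1→4 ·f
i=3 'a': node 4→1 ·f
i=4 'a': node 1→1 ·f
i=5 'b': node 1→2  ** P0@[4:5]
i=6 'c': node 2→3  ** P1@[4:6],P5@[5:6]
i=7 'b': node 3→10 ·f
i=8 'b': node 10→10 ·f
i=9 'b': node 10→10 ·f
i=10 'a': node 10→1 ·f
i=11 'c': node 1→4 ·f
i=12 'c': node 4→5
i=13 'a': node 5→6
i=14 'c': node 6→7
i=15 'b': node 7→16
i=16 'c': node 16→17  ** P4@[11:16],P5@[15:16]
i=17 'c': node 17→5 ·f
i=18 'b': node 5→10 ·f
i=19 'c': node 10→11  ** P5@[18:19]
i=20 'c': node 11→5 ·f
i=21 'c': node 5→5 ·f
i=22 'c': node 5→5 ·f
i=23 'a': node 5→6
i=24 'c': node 6→7
i=25 'c': node 7→8
i=26 'a': node 8→6 ·f
i=27 'c': node 6→7
i=28 'c': node 7→8
i=29 'b': node 8→9  ** P2@[24:29]
i=30 'c': node 9→11 ·f  ** P5@[29:30]
i=31 'c': node 11→5 ·f
i=32 'a': node 5→6
i=33 'c': node 6→7
i=34 'c': node 7→8
i=35 'b': node 8→9  ** P2@[30:35]
i=36 'c': node 9→11 ·f  ** P5@[35:36]

Result: [[5,0],[6,1],[6,5],[16,4],[16,5],[19,5],[29,2],[30,5],[35,2],[36,5]]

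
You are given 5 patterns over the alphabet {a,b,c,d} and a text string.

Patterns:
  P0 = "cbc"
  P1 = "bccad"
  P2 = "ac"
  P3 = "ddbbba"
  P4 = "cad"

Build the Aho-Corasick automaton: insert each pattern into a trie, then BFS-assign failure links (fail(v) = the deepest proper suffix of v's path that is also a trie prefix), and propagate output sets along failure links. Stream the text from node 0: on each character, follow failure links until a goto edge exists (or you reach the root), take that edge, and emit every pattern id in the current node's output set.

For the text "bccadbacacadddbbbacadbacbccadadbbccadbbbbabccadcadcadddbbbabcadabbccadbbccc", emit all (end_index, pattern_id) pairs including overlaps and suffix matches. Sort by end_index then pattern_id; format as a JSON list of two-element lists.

Build automaton:
Trie (insert patterns):
  n0 'ε': a→9 b→4 c→1 d→11
  n1 'c': a→17 b→2
  n2 'cb': c→3
  n3 'cbc': ·  [P0 ends]
  n4 'b': c→5
  n5 'bc': c→6
  n6 'bcc': a→7
  n7 'bcca': d→8
  n8 'bccad': ·  [P1 ends]
  n9 'a': c→10
  n10 'ac': ·  [P2 ends]
  n11 'd': d→12
  n12 'dd': b→13
  n13 'ddb': b→14
  n14 'ddbb': b→15
  n15 'ddbbb': a→16
  n16 'ddbbba': ·  [P3 ends]
  n17 'ca': d→18
  n18 'cad': ·  [P4 ends]

BFS fail/out derivation:
  n1('c'): parent n0 fail=0; on 'c' 0 → fail=0;  out ∅∪∅=∅
  n4('b'): parent n0 fail=0; on 'b' 0 → fail=0;  out ∅∪∅=∅
  n9('a'): parent n0 fail=0; on 'a' 0 → fail=0;  out ∅∪∅=∅
  n11('d'): parent n0 fail=0; on 'd' 0 → fail=0;  out ∅∪∅=∅
  n2('cb'): parent n1 fail=0; on 'b' 0 → fail=4;  out ∅∪∅=∅
  n5('bc'): parent n4 fail=0; on 'c' 0 → fail=1;  out ∅∪∅=∅
  n10('ac'): parent n9 fail=0; on 'c' 0 → fail=1;  out {2}∪∅={2}
  n12('dd'): parent n11 fail=0; on 'd' 0 → fail=11;  out ∅∪∅=∅
  n17('ca'): parent n1 fail=0; on 'a' 0 → fail=9;  out ∅∪∅=∅
  n3('cbc'): parent n2 fail=4; on 'c' 4 → fail=5;  out {0}∪∅={0}
  n6('bcc'): parent n5 fail=1; on 'c' 1→0 → fail=1;  out ∅∪∅=∅
  n13('ddb'): parent n12 fail=11; on 'b' 11→0 → fail=4;  out ∅∪∅=∅
  n18('cad'): parent n17 fail=9; on 'd' 9→0 → fail=11;  out {4}∪∅={4}
  n7('bcca'): parent n6 fail=1; on 'a' 1 → fail=17;  out ∅∪∅=∅
  n14('ddbb'): parent n13 fail=4; on 'b' 4→0 → fail=4;  out ∅∪∅=∅
  n8('bccad'): parent n7 fail=17; on 'd' 17 → fail=18;  out {1}∪{4}={1,4}
  n15('ddbbb'): parent n14 fail=4; on 'b' 4→0 → fail=4;  out ∅∪∅=∅
  n16('ddbbba'): parent n15 fail=4; on 'a' 4→0 → fail=9;  out {3}∪∅={3}

Run:
[0] read 'b'  n0⇒n4
[1] read 'c'  n4⇒n5
[2] read 'c'  n5⇒n6
[3] read 'a'  n6⇒n7
[4] read 'd'  n7⇒n8  → match P1@[0:4],P4@[2:4]
[5] read 'b'  n8⇒n4 (via fail)
[6] read 'a'  n4⇒n9 (via fail)
[7] read 'c'  n9⇒n10  → match P2@[6:7]
[8] read 'a'  n10⇒n17 (via fail)
[9] read 'c'  n17⇒n10 (via fail)  → match P2@[8:9]
[10] read 'a'  n10⇒n17 (via fail)
[11] read 'd'  n17⇒n18  → match P4@[9:11]
[12] read 'd'  n18⇒n12 (via fail)
[13] read 'd'  n12⇒n12 (via fail)
[14] read 'b'  n12⇒n13
[15] read 'b'  n13⇒n14
[16] read 'b'  n14⇒n15
[17] read 'a'  n15⇒n16  → match P3@[12:17]
[18] read 'c'  n16⇒n10 (via fail)  → match P2@[17:18]
[19] read 'a'  n10⇒n17 (via fail)
[20] read 'd'  n17⇒n18  → match P4@[18:20]
[21] read 'b'  n18⇒n4 (via fail)
[22] read 'a'  n4⇒n9 (via fail)
[23] read 'c'  n9⇒n10  → match P2@[22:23]
[24] read 'b'  n10⇒n2 (via fail)
[25] read 'c'  n2⇒n3  → match P0@[23:25]
[26] read 'c'  n3⇒n6 (via fail)
[27] read 'a'  n6⇒n7
[28] read 'd'  n7⇒n8  → match P1@[24:28],P4@[26:28]
[29] read 'a'  n8⇒n9 (via fail)
[30] read 'd'  n9⇒n11 (via fail)
[31] read 'b'  n11⇒n4 (via fail)
[32] read 'b'  n4⇒n4 (via fail)
[33] read 'c'  n4⇒n5
[34] read 'c'  n5⇒n6
[35] read 'a'  n6⇒n7
[36] read 'd'  n7⇒n8  → match P1@[32:36],P4@[34:36]
[37] read 'b'  n8⇒n4 (via fail)
[38] read 'b'  n4⇒n4 (via fail)
[39] read 'b'  n4⇒n4 (via fail)
[40] read 'b'  n4⇒n4 (via fail)
[41] read 'a'  n4⇒n9 (via fail)
[42] read 'b'  n9⇒n4 (via fail)
[43] read 'c'  n4⇒n5
[44] read 'c'  n5⇒n6
[45] read 'a'  n6⇒n7
[46] read 'd'  n7⇒n8  → match P1@[42:46],P4@[44:46]
[47] read 'c'  n8⇒n1 (via fail)
[48] read 'a'  n1⇒n17
[49] read 'd'  n17⇒n18  → match P4@[47:49]
[50] read 'c'  n18⇒n1 (via fail)
[51] read 'a'  n1⇒n17
[52] read 'd'  n17⇒n18  → match P4@[50:52]
[53] read 'd'  n18⇒n12 (via fail)
[54] read 'd'  n12⇒n12 (via fail)
[55] read 'b'  n12⇒n13
[56] read 'b'  n13⇒n14
[57] read 'b'  n14⇒n15
[58] read 'a'  n15⇒n16  → match P3@[53:58]
[59] read 'b'  n16⇒n4 (via fail)
[60] read 'c'  n4⇒n5
[61] read 'a'  n5⇒n17 (via fail)
[62] read 'd'  n17⇒n18  → match P4@[60:62]
[63] read 'a'  n18⇒n9 (via fail)
[64] read 'b'  n9⇒n4 (via fail)
[65] read 'b'  n4⇒n4 (via fail)
[66] read 'c'  n4⇒n5
[67] read 'c'  n5⇒n6
[68] read 'a'  n6⇒n7
[69] read 'd'  n7⇒n8  → match P1@[65:69],P4@[67:69]
[70] read 'b'  n8⇒n4 (via fail)
[71] read 'b'  n4⇒n4 (via fail)
[72] read 'c'  n4⇒n5
[73] read 'c'  n5⇒n6
[74] read 'c'  n6⇒n1 (via fail)

All matches (sorted): [[4,1],[4,4],[7,2],[9,2],[11,4],[17,3],[18,2],[20,4],[23,2],[25,0],[28,1],[28,4],[36,1],[36,4],[46,1],[46,4],[49,4],[52,4],[58,3],[62,4],[69,1],[69,4]]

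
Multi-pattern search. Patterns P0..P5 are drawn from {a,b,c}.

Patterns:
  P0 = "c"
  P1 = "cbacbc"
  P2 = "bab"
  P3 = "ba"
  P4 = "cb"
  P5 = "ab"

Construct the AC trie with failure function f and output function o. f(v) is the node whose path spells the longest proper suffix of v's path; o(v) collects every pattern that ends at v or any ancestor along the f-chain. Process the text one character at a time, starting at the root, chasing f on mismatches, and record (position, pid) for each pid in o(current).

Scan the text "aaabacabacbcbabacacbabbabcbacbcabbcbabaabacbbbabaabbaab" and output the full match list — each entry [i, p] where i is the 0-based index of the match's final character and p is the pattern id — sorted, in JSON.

Construct AC machine:
Trie nodes:
  0='ε' goto a→10 b→7 c→1
  1='c' goto b→2  ←P0
  2='cb' goto a→3  ←P4
  3='cba' goto c→4
  4='cbac' goto b→5
  5='cbacb' goto c→6
  6='cbacbc' goto ·  ←P1
  7='b' goto a→8
  8='ba' goto b→9  ←P3
  9='bab' goto ·  ←P2
  10='a' goto b→11
  11='ab' goto ·  ←P5

BFS fail/out derivation:
  n1('c'): parent n0 fail=0; on 'c' 0 → fail=0;  out {0}∪∅={0}
  n7('b'): parent n0 fail=0; on 'b' 0 → fail=0;  out ∅∪∅=∅
  n10('a'): parent n0 fail=0; on 'a' 0 → fail=0;  out ∅∪∅=∅
  n2('cb'): parent n1 fail=0; on 'b' 0 → fail=7;  out {4}∪∅={4}
  n8('ba'): parent n7 fail=0; on 'a' 0 → fail=10;  out {3}∪∅={3}
  n11('ab'): parent n10 fail=0; on 'b' 0 → fail=7;  out {5}∪∅={5}
  n3('cba'): parent n2 fail=7; on 'a' 7 → fail=8;  out ∅∪{3}={3}
  n9('bab'): parent n8 fail=10; on 'b' 10 → fail=11;  out {2}∪{5}={2,5}
  n4('cbac'): parent n3 fail=8; on 'c' 8→10→0 → fail=1;  out ∅∪{0}={0}
  n5('cbacb'): parent n4 fail=1; on 'b' 1 → fail=2;  out ∅∪{4}={4}
  n6('cbacbc'): parent n5 fail=2; on 'c' 2→7→0 → fail=1;  out {1}∪{0}={0,1}

Run:
[0] read 'a'  n0⇒n10
[1] read 'a'  n10⇒n10 ·f
[2] read 'a'  n10⇒n10 ·f
[3] read 'b'  n10⇒n11  → match P5@[2:3]
[4] read 'a'  n11⇒n8 ·f  → match P3@[3:4]
[5] read 'c'  n8⇒n1 ·f  → match P0@[5:5]
[6] read 'a'  n1⇒n10 ·f
[7] read 'b'  n10⇒n11  → match P5@[6:7]
[8] read 'a'  n11⇒n8 ·f  → match P3@[7:8]
[9] read 'c'  n8⇒n1 ·f  → match P0@[9:9]
[10] read 'b'  n1⇒n2  → match P4@[9:10]
[11] read 'c'  n2⇒n1 ·f  → match P0@[11:11]
[12] read 'b'  n1⇒n2  → match P4@[11:12]
[13] read 'a'  n2⇒n3  → match P3@[12:13]
[14] read 'b'  n3⇒n9 ·f  → match P2@[12:14],P5@[13:14]
[15] read 'a'  n9⇒n8 ·f  → match P3@[14:15]
[16] read 'c'  n8⇒n1 ·f  → match P0@[16:16]
[17] read 'a'  n1⇒n10 ·f
[18] read 'c'  n10⇒n1 ·f  → match P0@[18:18]
[19] read 'b'  n1⇒n2  → match P4@[18:19]
[20] read 'a'  n2⇒n3  → match P3@[19:20]
[21] read 'b'  n3⇒n9 ·f  → match P2@[19:21],P5@[20:21]
[22] read 'b'  n9⇒n7 ·f
[23] read 'a'  n7⇒n8  → match P3@[22:23]
[24] read 'b'  n8⇒n9  → match P2@[22:24],P5@[23:24]
[25] read 'c'  n9⇒n1 ·f  → match P0@[25:25]
[26] read 'b'  n1⇒n2  → match P4@[25:26]
[27] read 'a'  n2⇒n3  → match P3@[26:27]
[28] read 'c'  n3⇒n4  → match P0@[28:28]
[29] read 'b'  n4⇒n5  → match P4@[28:29]
[30] read 'c'  n5⇒n6  → match P0@[30:30],P1@[25:30]
[31] read 'a'  n6⇒n10 ·f
[32] read 'b'  n10⇒n11  → match P5@[31:32]
[33] read 'b'  n11⇒n7 ·f
[34] read 'c'  n7⇒n1 ·f  → match P0@[34:34]
[35] read 'b'  n1⇒n2  → match P4@[34:35]
[36] read 'a'  n2⇒n3  → match P3@[35:36]
[37] read 'b'  n3⇒n9 ·f  → match P2@[35:37],P5@[36:37]
[38] read 'a'  n9⇒n8 ·f  → match P3@[37:38]
[39] read 'a'  n8⇒n10 ·f
[40] read 'b'  n10⇒n11  → match P5@[39:40]
[41] read 'a'  n11⇒n8 ·f  → match P3@[40:41]
[42] read 'c'  n8⇒n1 ·f  → match P0@[42:42]
[43] read 'b'  n1⇒n2  → match P4@[42:43]
[44] read 'b'  n2⇒n7 ·f
[45] read 'b'  n7⇒n7 ·f
[46] read 'a'  n7⇒n8  → match P3@[45:46]
[47] read 'b'  n8⇒n9  → match P2@[45:47],P5@[46:47]
[48] read 'a'  n9⇒n8 ·f  → match P3@[47:48]
[49] read 'a'  n8⇒n10 ·f
[50] read 'b'  n10⇒n11  → match P5@[49:50]
[51] read 'b'  n11⇒n7 ·f
[52] read 'a'  n7⇒n8  → match P3@[51:52]
[53] read 'a'  n8⇒n10 ·f
[54] read 'b'  n10⇒n11  → match P5@[53:54]

Matches: [[3,5],[4,3],[5,0],[7,5],[8,3],[9,0],[10,4],[11,0],[12,4],[13,3],[14,2],[14,5],[15,3],[16,0],[18,0],[19,4],[20,3],[21,2],[21,5],[23,3],[24,2],[24,5],[25,0],[26,4],[27,3],[28,0],[29,4],[30,0],[30,1],[32,5],[34,0],[35,4],[36,3],[37,2],[37,5],[38,3],[40,5],[41,3],[42,0],[43,4],[46,3],[47,2],[47,5],[48,3],[50,5],[52,3],[54,5]]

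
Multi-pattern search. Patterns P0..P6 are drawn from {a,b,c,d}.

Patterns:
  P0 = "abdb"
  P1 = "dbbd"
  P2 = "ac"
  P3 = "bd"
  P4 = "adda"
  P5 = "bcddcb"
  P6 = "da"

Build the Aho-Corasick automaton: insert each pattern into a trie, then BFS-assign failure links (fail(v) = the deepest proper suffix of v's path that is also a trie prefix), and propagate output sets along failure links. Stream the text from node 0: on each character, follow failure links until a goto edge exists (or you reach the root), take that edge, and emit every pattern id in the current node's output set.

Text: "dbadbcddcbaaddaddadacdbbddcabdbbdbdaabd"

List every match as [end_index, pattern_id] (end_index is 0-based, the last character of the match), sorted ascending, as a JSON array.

Construct AC machine:
Trie (insert patterns):
  0='ε' goto a→1 b→10 d→5
  1='a' goto b→2 c→9 d→12
  2='ab' goto d→3
  3='abd' goto b→4
  4='abdb' goto ·  [P0 ends]
  5='d' goto a→20 b→6
  6='db' goto b→7
  7='dbb' goto d→8
  8='dbbd' goto ·  [P1 ends]
  9='ac' goto ·  [P2 ends]
  10='b' goto c→15 d→11
  11='bd' goto ·  [P3 ends]
  12='ad' goto d→13
  13='add' goto a→14
  14='adda' goto ·  [P4 ends]
  15='bc' goto d→16
  16='bcd' goto d→17
  17='bcdd' goto c→18
  18='bcddc' goto b→19
  19='bcddcb' goto ·  [P5 ends]
  20='da' goto ·  [P6 ends]

Failure links (BFS by depth):
  n1('a'): parent n0 fail=0; on 'a' 0 → fail=0;  out ∅∪∅=∅
  n5('d'): parent n0 fail=0; on 'd' 0 → fail=0;  out ∅∪∅=∅
  n10('b'): parent n0 fail=0; on 'b' 0 → fail=0;  out ∅∪∅=∅
  n2('ab'): parent n1 fail=0; on 'b' 0 → fail=10;  out ∅∪∅=∅
  n6('db'): parent n5 fail=0; on 'b' 0 → fail=10;  out ∅∪∅=∅
  n9('ac'): parent n1 fail=0; on 'c' 0 → fail=0;  out {2}∪∅={2}
  n11('bd'): parent n10 fail=0; on 'd' 0 → fail=5;  out {3}∪∅={3}
  n12('ad'): parent n1 fail=0; on 'd' 0 → fail=5;  out ∅∪∅=∅
  n15('bc'): parent n10 fail=0; on 'c' 0 → fail=0;  out ∅∪∅=∅
  n20('da'): parent n5 fail=0; on 'a' 0 → fail=1;  out {6}∪∅={6}
  n3('abd'): parent n2 fail=10; on 'd' 10 → fail=11;  out ∅∪{3}={3}
  n7('dbb'): parent n6 fail=10; on 'b' 10→0 → fail=10;  out ∅∪∅=∅
  n13('add'): parent n12 fail=5; on 'd' 5→0 → fail=5;  out ∅∪∅=∅
  n16('bcd'): parent n15 fail=0; on 'd' 0 → fail=5;  out ∅∪∅=∅
  n4('abdb'): parent n3 fail=11; on 'b' 11→5 → fail=6;  out {0}∪∅={0}
  n8('dbbd'): parent n7 fail=10; on 'd' 10 → fail=11;  out {1}∪{3}={1,3}
  n14('adda'): parent n13 fail=5; on 'a' 5 → fail=20;  out {4}∪{6}={4,6}
  n17('bcdd'): parent n16 fail=5; on 'd' 5→0 → fail=5;  out ∅∪∅=∅
  n18('bcddc'): parent n17 fail=5; on 'c' 5→0 → fail=0;  out ∅∪∅=∅
  n19('bcddcb'): parent n18 fail=0; on 'b' 0 → fail=10;  out {5}∪∅={5}

Text stream:
i=0 'd': node 0→5
i=1 'b': node 5→6
i=2 'a': node 6→1 (via fail)
i=3 'd': node 1→12
i=4 'b': node 12→6 (via fail)
i=5 'c': node 6→15 (via fail)
i=6 'd': node 15→16
i=7 'd': node 16→17
i=8 'c': node 17→18
i=9 'b': node 18→19  → match P5@[4:9]
i=10 'a': node 19→1 (via fail)
i=11 'a': node 1→1 (via fail)
i=12 'd': node 1→12
i=13 'd': node 12→13
i=14 'a': node 13→14  → match P4@[11:14],P6@[13:14]
i=15 'd': node 14→12 (via fail)
i=16 'd': node 12→13
i=17 'a': node 13→14  → match P4@[14:17],P6@[16:17]
i=18 'd': node 14→12 (via fail)
i=19 'a': node 12→20 (via fail)  → match P6@[18:19]
i=20 'c': node 20→9 (via fail)  → match P2@[19:20]
i=21 'd': node 9→5 (via fail)
i=22 'b': node 5→6
i=23 'b': node 6→7
i=24 'd': node 7→8  → match P1@[21:24],P3@[23:24]
i=25 'd': node 8→5 (via fail)
i=26 'c': node 5→0 (via fail)
i=27 'a': node 0→1
i=28 'b': node 1→2
i=29 'd': node 2→3  → match P3@[28:29]
i=30 'b': node 3→4  → match P0@[27:30]
i=31 'b': node 4→7 (via fail)
i=32 'd': node 7→8  → match P1@[29:32],P3@[31:32]
i=33 'b': node 8→6 (via fail)
i=34 'd': node 6→11 (via fail)  → match P3@[33:34]
i=35 'a': node 11→20 (via fail)  → match P6@[34:35]
i=36 'a': node 20→1 (via fail)
i=37 'b': node 1→2
i=38 'd': node 2→3  → match P3@[37:38]

Matches: [[9,5],[14,4],[14,6],[17,4],[17,6],[19,6],[20,2],[24,1],[24,3],[29,3],[30,0],[32,1],[32,3],[34,3],[35,6],[38,3]]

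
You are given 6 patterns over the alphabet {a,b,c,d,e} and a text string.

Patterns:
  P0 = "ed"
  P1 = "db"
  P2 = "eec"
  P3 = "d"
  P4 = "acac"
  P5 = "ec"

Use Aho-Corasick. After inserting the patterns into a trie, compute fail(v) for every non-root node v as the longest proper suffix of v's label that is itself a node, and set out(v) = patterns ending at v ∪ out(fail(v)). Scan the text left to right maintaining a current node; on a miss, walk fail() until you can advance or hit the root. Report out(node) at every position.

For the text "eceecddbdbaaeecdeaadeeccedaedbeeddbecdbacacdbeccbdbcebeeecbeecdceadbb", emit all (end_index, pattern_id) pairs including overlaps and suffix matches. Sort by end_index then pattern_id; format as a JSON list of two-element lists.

Build automaton:
Trie (insert patterns):
  0='ε' goto a→7 d→3 e→1
  1='e' goto c→11 d→2 e→5
  2='ed' goto ·  [P0 ends]
  3='d' goto b→4  [P3 ends]
  4='db' goto ·  [P1 ends]
  5='ee' goto c→6
  6='eec' goto ·  [P2 ends]
  7='a' goto c→8
  8='ac' goto a→9
  9='aca' goto c→10
  10='acac' goto ·  [P4 ends]
  11='ec' goto ·  [P5 ends]

BFS fail/out derivation:
  n1('e'): parent n0 fail=0; on 'e' 0 → fail=0;  out ∅∪∅=∅
  n3('d'): parent n0 fail=0; on 'd' 0 → fail=0;  out {3}∪∅={3}
  n7('a'): parent n0 fail=0; on 'a' 0 → fail=0;  out ∅∪∅=∅
  n2('ed'): parent n1 fail=0; on 'd' 0 → fail=3;  out {0}∪{3}={0,3}
  n4('db'): parent n3 fail=0; on 'b' 0 → fail=0;  out {1}∪∅={1}
  n5('ee'): parent n1 fail=0; on 'e' 0 → fail=1;  out ∅∪∅=∅
  n8('ac'): parent n7 fail=0; on 'c' 0 → fail=0;  out ∅∪∅=∅
  n11('ec'): parent n1 fail=0; on 'c' 0 → fail=0;  out {5}∪∅={5}
  n6('eec'): parent n5 fail=1; on 'c' 1 → fail=11;  out {2}∪{5}={2,5}
  n9('aca'): parent n8 fail=0; on 'a' 0 → fail=7;  out ∅∪∅=∅
  n10('acac'): parent n9 fail=7; on 'c' 7 → fail=8;  out {4}∪∅={4}

Run:
[0] read 'e'  n0⇒n1
[1] read 'c'  n1⇒n11  → match P5@[0:1]
[2] read 'e'  n11⇒n1 (fail-walked)
[3] read 'e'  n1⇒n5
[4] read 'c'  n5⇒n6  → match P2@[2:4],P5@[3:4]
[5] read 'd'  n6⇒n3 (fail-walked)  → match P3@[5:5]
[6] read 'd'  n3⇒n3 (fail-walked)  → match P3@[6:6]
[7] read 'b'  n3⇒n4  → match P1@[6:7]
[8] read 'd'  n4⇒n3 (fail-walked)  → match P3@[8:8]
[9] read 'b'  n3⇒n4  → match P1@[8:9]
[10] read 'a'  n4⇒n7 (fail-walked)
[11] read 'a'  n7⇒n7 (fail-walked)
[12] read 'e'  n7⇒n1 (fail-walked)
[13] read 'e'  n1⇒n5
[14] read 'c'  n5⇒n6  → match P2@[12:14],P5@[13:14]
[15] read 'd'  n6⇒n3 (fail-walked)  → match P3@[15:15]
[16] read 'e'  n3⇒n1 (fail-walked)
[17] read 'a'  n1⇒n7 (fail-walked)
[18] read 'a'  n7⇒n7 (fail-walked)
[19] read 'd'  n7⇒n3 (fail-walked)  → match P3@[19:19]
[20] read 'e'  n3⇒n1 (fail-walked)
[21] read 'e'  n1⇒n5
[22] read 'c'  n5⇒n6  → match P2@[20:22],P5@[21:22]
[23] read 'c'  n6⇒n0 (fail-walked)
[24] read 'e'  n0⇒n1
[25] read 'd'  n1⇒n2  → match P0@[24:25],P3@[25:25]
[26] read 'a'  n2⇒n7 (fail-walked)
[27] read 'e'  n7⇒n1 (fail-walked)
[28] read 'd'  n1⇒n2  → match P0@[27:28],P3@[28:28]
[29] read 'b'  n2⇒n4 (fail-walked)  → match P1@[28:29]
[30] read 'e'  n4⇒n1 (fail-walked)
[31] read 'e'  n1⇒n5
[32] read 'd'  n5⇒n2 (fail-walked)  → match P0@[31:32],P3@[32:32]
[33] read 'd'  n2⇒n3 (fail-walked)  → match P3@[33:33]
[34] read 'b'  n3⇒n4  → match P1@[33:34]
[35] read 'e'  n4⇒n1 (fail-walked)
[36] read 'c'  n1⇒n11  → match P5@[35:36]
[37] read 'd'  n11⇒n3 (fail-walked)  → match P3@[37:37]
[38] read 'b'  n3⇒n4  → match P1@[37:38]
[39] read 'a'  n4⇒n7 (fail-walked)
[40] read 'c'  n7⇒n8
[41] read 'a'  n8⇒n9
[42] read 'c'  n9⇒n10  → match P4@[39:42]
[43] read 'd'  n10⇒n3 (fail-walked)  → match P3@[43:43]
[44] read 'b'  n3⇒n4  → match P1@[43:44]
[45] read 'e'  n4⇒n1 (fail-walked)
[46] read 'c'  n1⇒n11  → match P5@[45:46]
[47] read 'c'  n11⇒n0 (fail-walked)
[48] read 'b'  n0⇒n0
[49] read 'd'  n0⇒n3  → match P3@[49:49]
[50] read 'b'  n3⇒n4  → match P1@[49:50]
[51] read 'c'  n4⇒n0 (fail-walked)
[52] read 'e'  n0⇒n1
[53] read 'b'  n1⇒n0 (fail-walked)
[54] read 'e'  n0⇒n1
[55] read 'e'  n1⇒n5
[56] read 'e'  n5⇒n5 (fail-walked)
[57] read 'c'  n5⇒n6  → match P2@[55:57],P5@[56:57]
[58] read 'b'  n6⇒n0 (fail-walked)
[59] read 'e'  n0⇒n1
[60] read 'e'  n1⇒n5
[61] read 'c'  n5⇒n6  → match P2@[59:61],P5@[60:61]
[62] read 'd'  n6⇒n3 (fail-walked)  → match P3@[62:62]
[63] read 'c'  n3⇒n0 (fail-walked)
[64] read 'e'  n0⇒n1
[65] read 'a'  n1⇒n7 (fail-walked)
[66] read 'd'  n7⇒n3 (fail-walked)  → match P3@[66:66]
[67] read 'b'  n3⇒n4  → match P1@[66:67]
[68] read 'b'  n4⇒n0 (fail-walked)

Matches: [[1,5],[4,2],[4,5],[5,3],[6,3],[7,1],[8,3],[9,1],[14,2],[14,5],[15,3],[19,3],[22,2],[22,5],[25,0],[25,3],[28,0],[28,3],[29,1],[32,0],[32,3],[33,3],[34,1],[36,5],[37,3],[38,1],[42,4],[43,3],[44,1],[46,5],[49,3],[50,1],[57,2],[57,5],[61,2],[61,5],[62,3],[66,3],[67,1]]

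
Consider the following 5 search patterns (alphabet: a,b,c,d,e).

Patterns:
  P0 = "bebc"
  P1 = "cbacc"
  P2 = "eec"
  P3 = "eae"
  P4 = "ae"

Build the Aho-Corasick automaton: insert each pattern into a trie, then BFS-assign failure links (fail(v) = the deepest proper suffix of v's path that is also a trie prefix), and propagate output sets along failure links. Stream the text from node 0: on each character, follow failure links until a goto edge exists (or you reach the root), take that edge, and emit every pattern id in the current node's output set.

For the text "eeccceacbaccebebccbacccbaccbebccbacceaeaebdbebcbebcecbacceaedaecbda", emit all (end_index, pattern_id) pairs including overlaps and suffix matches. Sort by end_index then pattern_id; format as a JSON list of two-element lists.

Build automaton:
Trie nodes:
  0='ε' goto a→15 b→1 c→5 e→10
  1='b' goto e→2
  2='be' goto b→3
  3='beb' goto c→4
  4='bebc' goto ·  ←P0
  5='c' goto b→6
  6='cb' goto a→7
  7='cba' goto c→8
  8='cbac' goto c→9
  9='cbacc' goto ·  ←P1
  10='e' goto a→13 e→11
  11='ee' goto c→12
  12='eec' goto ·  ←P2
  13='ea' goto e→14
  14='eae' goto ·  ←P3
  15='a' goto e→16
  16='ae' goto ·  ←P4

BFS fail/out derivation:
  n1('b'): parent n0 fail=0; on 'b' 0 → fail=0;  out ∅∪∅=∅
  n5('c'): parent n0 fail=0; on 'c' 0 → fail=0;  out ∅∪∅=∅
  n10('e'): parent n0 fail=0; on 'e' 0 → fail=0;  out ∅∪∅=∅
  n15('a'): parent n0 fail=0; on 'a' 0 → fail=0;  out ∅∪∅=∅
  n2('be'): parent n1 fail=0; on 'e' 0 → fail=10;  out ∅∪∅=∅
  n6('cb'): parent n5 fail=0; on 'b' 0 → fail=1;  out ∅∪∅=∅
  n11('ee'): parent n10 fail=0; on 'e' 0 → fail=10;  out ∅∪∅=∅
  n13('ea'): parent n10 fail=0; on 'a' 0 → fail=15;  out ∅∪∅=∅
  n16('ae'): parent n15 fail=0; on 'e' 0 → fail=10;  out {4}∪∅={4}
  n3('beb'): parent n2 fail=10; on 'b' 10→0 → fail=1;  out ∅∪∅=∅
  n7('cba'): parent n6 fail=1; on 'a' 1→0 → fail=15;  out ∅∪∅=∅
  n12('eec'): parent n11 fail=10; on 'c' 10→0 → fail=5;  out {2}∪∅={2}
  n14('eae'): parent n13 fail=15; on 'e' 15 → fail=16;  out {3}∪{4}={3,4}
  n4('bebc'): parent n3 fail=1; on 'c' 1→0 → fail=5;  out {0}∪∅={0}
  n8('cbac'): parent n7 fail=15; on 'c' 15→0 → fail=5;  out ∅∪∅=∅
  n9('cbacc'): parent n8 fail=5; on 'c' 5→0 → fail=5;  out {1}∪∅={1}

Scan:
i=0 'e': node 0→10
i=1 'e': node 10→11
i=2 'c': node 11→12  emit P2@[0:2]
i=3 'c': node 12→5 (fail-walked)
i=4 'c': node 5→5 (fail-walked)
i=5 'e': node 5→10 (fail-walked)
i=6 'a': node 10→13
i=7 'c': node 13→5 (fail-walked)
i=8 'b': node 5→6
i=9 'a': node 6→7
i=10 'c': node 7→8
i=11 'c': node 8→9  emit P1@[7:11]
i=12 'e': node 9→10 (fail-walked)
i=13 'b': node 10→1 (fail-walked)
i=14 'e': node 1→2
i=15 'b': node 2→3
i=16 'c': node 3→4  emit P0@[13:16]
i=17 'c': node 4→5 (fail-walked)
i=18 'b': node 5→6
i=19 'a': node 6→7
i=20 'c': node 7→8
i=21 'c': node 8→9  emit P1@[17:21]
i=22 'c': node 9→5 (fail-walked)
i=23 'b': node 5→6
i=24 'a': node 6→7
i=25 'c': node 7→8
i=26 'c': node 8→9  emit P1@[22:26]
i=27 'b': node 9→6 (fail-walked)
i=28 'e': node 6→2 (fail-walked)
i=29 'b': node 2→3
i=30 'c': node 3→4  emit P0@[27:30]
i=31 'c': node 4→5 (fail-walked)
i=32 'b': node 5→6
i=33 'a': node 6→7
i=34 'c': node 7→8
i=35 'c': node 8→9  emit P1@[31:35]
i=36 'e': node 9→10 (fail-walked)
i=37 'a': node 10→13
i=38 'e': node 13→14  emit P3@[36:38],P4@[37:38]
i=39 'a': node 14→13 (fail-walked)
i=40 'e': node 13→14  emit P3@[38:40],P4@[39:40]
i=41 'b': node 14→1 (fail-walked)
i=42 'd': node 1→0 (fail-walked)
i=43 'b': node 0→1
i=44 'e': node 1→2
i=45 'b': node 2→3
i=46 'c': node 3→4  emit P0@[43:46]
i=47 'b': node 4→6 (fail-walked)
i=48 'e': node 6→2 (fail-walked)
i=49 'b': node 2→3
i=50 'c': node 3→4  emit P0@[47:50]
i=51 'e': node 4→10 (fail-walked)
i=52 'c': node 10→5 (fail-walked)
i=53 'b': node 5→6
i=54 'a': node 6→7
i=55 'c': node 7→8
i=56 'c': node 8→9  emit P1@[52:56]
i=57 'e': node 9→10 (fail-walked)
i=58 'a': node 10→13
i=59 'e': node 13→14  emit P3@[57:59],P4@[58:59]
i=60 'd': node 14→0 (fail-walked)
i=61 'a': node 0→15
i=62 'e': node 15→16  emit P4@[61:62]
i=63 'c': node 16→5 (fail-walked)
i=64 'b': node 5→6
i=65 'd': node 6→0 (fail-walked)
i=66 'a': node 0→15

Matches: [[2,2],[11,1],[16,0],[21,1],[26,1],[30,0],[35,1],[38,3],[38,4],[40,3],[40,4],[46,0],[50,0],[56,1],[59,3],[59,4],[62,4]]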